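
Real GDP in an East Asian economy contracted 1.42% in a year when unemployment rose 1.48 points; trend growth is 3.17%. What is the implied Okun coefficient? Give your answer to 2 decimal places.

β ≈ 3.10

Growth form: g_Y = g_Y* - β × Δu, so β = (g_Y* - g_Y)/Δu.
β = (3.17 + 1.42)/1.48 = 4.59/1.48 = 3.10.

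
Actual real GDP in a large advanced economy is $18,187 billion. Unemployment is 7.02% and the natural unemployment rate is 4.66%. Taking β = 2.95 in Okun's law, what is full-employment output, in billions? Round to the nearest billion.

$19,548 billion

Unemployment gap = 7.02 - 4.66 = 2.36 points, so output gap = -2.95 × 2.36 = -6.962%.
Since Y = Y* × (1 + gap/100), Y* = 18187/0.93038 ≈ 19548 billion.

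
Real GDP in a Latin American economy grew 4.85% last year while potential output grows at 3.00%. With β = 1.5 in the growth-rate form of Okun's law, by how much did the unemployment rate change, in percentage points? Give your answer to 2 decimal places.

Growth-rate Okun's law: g_Y = g_Y* - β × Δu, so Δu = (g_Y* - g_Y)/β.
Δu = (3 - 4.85)/1.5 = -1.85/1.5 = -1.23 percentage points.

-1.23 percentage points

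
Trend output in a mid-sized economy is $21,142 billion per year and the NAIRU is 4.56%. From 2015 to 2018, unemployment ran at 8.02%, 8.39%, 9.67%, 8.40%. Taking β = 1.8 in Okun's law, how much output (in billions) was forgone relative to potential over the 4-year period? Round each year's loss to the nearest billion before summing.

$6,181 billion

Year 2015: gap = -1.8 × (8.02 - 4.56) = -6.228%, loss ≈ 21142 × 6.228/100 ≈ 1317.
Year 2016: gap = -1.8 × (8.39 - 4.56) = -6.894%, loss ≈ 21142 × 6.894/100 ≈ 1458.
Year 2017: gap = -1.8 × (9.67 - 4.56) = -9.198%, loss ≈ 21142 × 9.198/100 ≈ 1945.
Year 2018: gap = -1.8 × (8.4 - 4.56) = -6.912%, loss ≈ 21142 × 6.912/100 ≈ 1461.
Total lost output = 1317 + 1458 + 1945 + 1461 = 6181 billion.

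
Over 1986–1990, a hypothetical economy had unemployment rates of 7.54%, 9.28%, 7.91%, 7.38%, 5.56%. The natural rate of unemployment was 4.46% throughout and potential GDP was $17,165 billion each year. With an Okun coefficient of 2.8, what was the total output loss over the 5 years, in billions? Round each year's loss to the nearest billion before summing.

$7,387 billion

Year 1986: gap = -2.8 × (7.54 - 4.46) = -8.624%, loss ≈ 17165 × 8.624/100 ≈ 1480.
Year 1987: gap = -2.8 × (9.28 - 4.46) = -13.496%, loss ≈ 17165 × 13.496/100 ≈ 2317.
Year 1988: gap = -2.8 × (7.91 - 4.46) = -9.66%, loss ≈ 17165 × 9.66/100 ≈ 1658.
Year 1989: gap = -2.8 × (7.38 - 4.46) = -8.176%, loss ≈ 17165 × 8.176/100 ≈ 1403.
Year 1990: gap = -2.8 × (5.56 - 4.46) = -3.08%, loss ≈ 17165 × 3.08/100 ≈ 529.
Total lost output = 1480 + 2317 + 1658 + 1403 + 529 = 7387 billion.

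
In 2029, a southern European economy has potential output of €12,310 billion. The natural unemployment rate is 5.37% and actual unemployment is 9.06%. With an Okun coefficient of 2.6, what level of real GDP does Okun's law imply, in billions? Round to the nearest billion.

Unemployment gap = 9.06 - 5.37 = 3.69 points, so the output gap is -2.6 × 3.69 = -9.594%.
Actual GDP = 12310 × (1 - 9.594/100) = 12310 × 0.90406 ≈ 11129 billion.

€11,129 billion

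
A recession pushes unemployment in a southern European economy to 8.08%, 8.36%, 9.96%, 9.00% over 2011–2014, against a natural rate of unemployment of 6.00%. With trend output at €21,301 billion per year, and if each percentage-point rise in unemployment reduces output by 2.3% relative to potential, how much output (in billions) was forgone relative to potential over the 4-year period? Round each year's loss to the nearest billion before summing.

Year 2011: gap = -2.3 × (8.08 - 6) = -4.784%, loss ≈ 21301 × 4.784/100 ≈ 1019.
Year 2012: gap = -2.3 × (8.36 - 6) = -5.428%, loss ≈ 21301 × 5.428/100 ≈ 1156.
Year 2013: gap = -2.3 × (9.96 - 6) = -9.108%, loss ≈ 21301 × 9.108/100 ≈ 1940.
Year 2014: gap = -2.3 × (9 - 6) = -6.9%, loss ≈ 21301 × 6.9/100 ≈ 1470.
Total lost output = 1019 + 1156 + 1940 + 1470 = 5585 billion.

€5,585 billion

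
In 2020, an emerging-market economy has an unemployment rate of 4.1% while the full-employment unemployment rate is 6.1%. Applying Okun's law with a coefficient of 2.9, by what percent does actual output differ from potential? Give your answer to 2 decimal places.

5.80%

The unemployment gap is 4.1 - 6.1 = -2 percentage points.
Okun's law gives an output gap of -2.9 × (-2) = 5.8%, i.e. 5.80% above potential.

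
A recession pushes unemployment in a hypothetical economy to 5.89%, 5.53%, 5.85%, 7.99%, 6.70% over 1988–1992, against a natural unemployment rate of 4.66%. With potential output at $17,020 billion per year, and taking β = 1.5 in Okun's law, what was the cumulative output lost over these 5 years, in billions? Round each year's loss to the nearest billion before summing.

Year 1988: gap = -1.5 × (5.89 - 4.66) = -1.845%, loss ≈ 17020 × 1.845/100 ≈ 314.
Year 1989: gap = -1.5 × (5.53 - 4.66) = -1.305%, loss ≈ 17020 × 1.305/100 ≈ 222.
Year 1990: gap = -1.5 × (5.85 - 4.66) = -1.785%, loss ≈ 17020 × 1.785/100 ≈ 304.
Year 1991: gap = -1.5 × (7.99 - 4.66) = -4.995%, loss ≈ 17020 × 4.995/100 ≈ 850.
Year 1992: gap = -1.5 × (6.7 - 4.66) = -3.06%, loss ≈ 17020 × 3.06/100 ≈ 521.
Total lost output = 314 + 222 + 304 + 850 + 521 = 2211 billion.

$2,211 billion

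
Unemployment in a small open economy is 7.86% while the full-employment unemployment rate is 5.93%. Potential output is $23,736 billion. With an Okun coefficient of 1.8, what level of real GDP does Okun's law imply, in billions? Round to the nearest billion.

$22,911 billion

Unemployment gap = 7.86 - 5.93 = 1.93 points, so the output gap is -1.8 × 1.93 = -3.474%.
Actual GDP = 23736 × (1 - 3.474/100) = 23736 × 0.96526 ≈ 22911 billion.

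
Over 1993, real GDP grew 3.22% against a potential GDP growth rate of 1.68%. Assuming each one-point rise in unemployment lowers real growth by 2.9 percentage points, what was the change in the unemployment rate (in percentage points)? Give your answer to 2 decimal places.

-0.53 percentage points

Growth-rate Okun's law: g_Y = g_Y* - β × Δu, so Δu = (g_Y* - g_Y)/β.
Δu = (1.68 - 3.22)/2.9 = -1.54/2.9 = -0.53 percentage points.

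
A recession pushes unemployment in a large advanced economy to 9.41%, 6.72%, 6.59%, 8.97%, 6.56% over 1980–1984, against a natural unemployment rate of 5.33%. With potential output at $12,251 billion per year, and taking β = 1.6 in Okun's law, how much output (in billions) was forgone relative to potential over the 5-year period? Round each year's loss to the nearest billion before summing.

Year 1980: gap = -1.6 × (9.41 - 5.33) = -6.528%, loss ≈ 12251 × 6.528/100 ≈ 800.
Year 1981: gap = -1.6 × (6.72 - 5.33) = -2.224%, loss ≈ 12251 × 2.224/100 ≈ 272.
Year 1982: gap = -1.6 × (6.59 - 5.33) = -2.016%, loss ≈ 12251 × 2.016/100 ≈ 247.
Year 1983: gap = -1.6 × (8.97 - 5.33) = -5.824%, loss ≈ 12251 × 5.824/100 ≈ 713.
Year 1984: gap = -1.6 × (6.56 - 5.33) = -1.968%, loss ≈ 12251 × 1.968/100 ≈ 241.
Total lost output = 800 + 272 + 247 + 713 + 241 = 2273 billion.

$2,273 billion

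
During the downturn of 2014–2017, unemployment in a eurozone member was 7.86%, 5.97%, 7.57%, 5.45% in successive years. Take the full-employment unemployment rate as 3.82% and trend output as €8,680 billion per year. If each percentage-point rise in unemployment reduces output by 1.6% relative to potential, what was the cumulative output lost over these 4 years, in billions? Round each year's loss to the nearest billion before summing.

Year 2014: gap = -1.6 × (7.86 - 3.82) = -6.464%, loss ≈ 8680 × 6.464/100 ≈ 561.
Year 2015: gap = -1.6 × (5.97 - 3.82) = -3.44%, loss ≈ 8680 × 3.44/100 ≈ 299.
Year 2016: gap = -1.6 × (7.57 - 3.82) = -6%, loss ≈ 8680 × 6/100 ≈ 521.
Year 2017: gap = -1.6 × (5.45 - 3.82) = -2.608%, loss ≈ 8680 × 2.608/100 ≈ 226.
Total lost output = 561 + 299 + 521 + 226 = 1607 billion.

€1,607 billion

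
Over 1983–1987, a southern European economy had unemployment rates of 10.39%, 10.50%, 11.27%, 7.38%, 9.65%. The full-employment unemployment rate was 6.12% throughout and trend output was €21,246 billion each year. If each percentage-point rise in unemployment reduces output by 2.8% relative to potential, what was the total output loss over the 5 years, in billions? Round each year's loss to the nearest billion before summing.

€11,060 billion

Year 1983: gap = -2.8 × (10.39 - 6.12) = -11.956%, loss ≈ 21246 × 11.956/100 ≈ 2540.
Year 1984: gap = -2.8 × (10.5 - 6.12) = -12.264%, loss ≈ 21246 × 12.264/100 ≈ 2606.
Year 1985: gap = -2.8 × (11.27 - 6.12) = -14.42%, loss ≈ 21246 × 14.42/100 ≈ 3064.
Year 1986: gap = -2.8 × (7.38 - 6.12) = -3.528%, loss ≈ 21246 × 3.528/100 ≈ 750.
Year 1987: gap = -2.8 × (9.65 - 6.12) = -9.884%, loss ≈ 21246 × 9.884/100 ≈ 2100.
Total lost output = 2540 + 2606 + 3064 + 750 + 2100 = 11060 billion.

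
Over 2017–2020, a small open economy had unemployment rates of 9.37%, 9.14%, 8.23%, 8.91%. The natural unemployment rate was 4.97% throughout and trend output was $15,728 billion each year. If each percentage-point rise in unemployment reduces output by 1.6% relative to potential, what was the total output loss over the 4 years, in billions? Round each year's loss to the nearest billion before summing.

Year 2017: gap = -1.6 × (9.37 - 4.97) = -7.04%, loss ≈ 15728 × 7.04/100 ≈ 1107.
Year 2018: gap = -1.6 × (9.14 - 4.97) = -6.672%, loss ≈ 15728 × 6.672/100 ≈ 1049.
Year 2019: gap = -1.6 × (8.23 - 4.97) = -5.216%, loss ≈ 15728 × 5.216/100 ≈ 820.
Year 2020: gap = -1.6 × (8.91 - 4.97) = -6.304%, loss ≈ 15728 × 6.304/100 ≈ 991.
Total lost output = 1107 + 1049 + 820 + 991 = 3967 billion.

$3,967 billion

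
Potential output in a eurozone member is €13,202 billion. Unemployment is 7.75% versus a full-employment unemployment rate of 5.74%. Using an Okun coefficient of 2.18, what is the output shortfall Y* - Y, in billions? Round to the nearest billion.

Output gap = -2.18 × (7.75 - 5.74) = -2.18 × 2.01 = -4.3818%.
Actual GDP ≈ 13202 × 0.956182 ≈ 12624 billion, so the shortfall is 13202 - 12624 = 578 billion.

€578 billion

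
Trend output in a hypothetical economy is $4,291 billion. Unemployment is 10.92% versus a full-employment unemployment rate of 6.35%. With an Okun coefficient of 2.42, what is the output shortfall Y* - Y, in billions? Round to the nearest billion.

Output gap = -2.42 × (10.92 - 6.35) = -2.42 × 4.57 = -11.0594%.
Actual GDP ≈ 4291 × 0.889406 ≈ 3816 billion, so the shortfall is 4291 - 3816 = 475 billion.

$475 billion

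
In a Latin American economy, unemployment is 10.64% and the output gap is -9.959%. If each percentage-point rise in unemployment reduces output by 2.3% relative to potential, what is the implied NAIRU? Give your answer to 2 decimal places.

From Okun's law, u - u* = -(output gap)/β = -(-9.959)/2.3 = 4.33 points.
So u* = 10.64 - 4.33 = 6.31%.

6.31%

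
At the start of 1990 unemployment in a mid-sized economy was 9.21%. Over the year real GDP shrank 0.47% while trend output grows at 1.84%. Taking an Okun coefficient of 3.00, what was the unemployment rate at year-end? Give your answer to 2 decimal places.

9.98%

Growth-rate Okun's law: g_Y = g_Y* - β × Δu, so Δu = (g_Y* - g_Y)/β.
Δu = (1.84 + 0.47)/3.00 = 2.31/3.00 = 0.77 percentage points.
Year-end unemployment = 9.21 + 0.77 = 9.98%.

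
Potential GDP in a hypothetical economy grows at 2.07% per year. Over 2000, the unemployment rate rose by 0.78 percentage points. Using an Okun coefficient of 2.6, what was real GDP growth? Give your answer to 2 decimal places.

0.04%

Growth-rate Okun's law: g_Y = g_Y* - β × Δu.
g_Y = 2.07 - 2.6 × (0.78) = 2.07 - 2.028 = 0.042%, i.e. 0.04% to 2 d.p.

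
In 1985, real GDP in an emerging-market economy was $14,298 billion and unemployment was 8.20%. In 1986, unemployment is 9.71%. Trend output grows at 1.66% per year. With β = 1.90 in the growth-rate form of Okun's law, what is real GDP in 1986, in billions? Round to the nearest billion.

Δu = 9.71 - 8.2 = 1.51 points.
Okun's law (growth form): g_Y = g_Y* - β × Δu = 1.66 - 1.90 × (1.51) = 1.66 - 2.869 = -1.209%.
Real GDP in the next year = 14298 × (1 - 1.209/100) = 14298 × 0.98791 ≈ 14125 billion.

$14,125 billion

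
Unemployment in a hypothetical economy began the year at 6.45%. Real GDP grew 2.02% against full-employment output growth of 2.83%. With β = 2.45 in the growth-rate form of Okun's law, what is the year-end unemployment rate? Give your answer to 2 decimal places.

Growth-rate Okun's law: g_Y = g_Y* - β × Δu, so Δu = (g_Y* - g_Y)/β.
Δu = (2.83 - 2.02)/2.45 = 0.81/2.45 = 0.33 percentage points.
Year-end unemployment = 6.45 + 0.33 = 6.78%.

6.78%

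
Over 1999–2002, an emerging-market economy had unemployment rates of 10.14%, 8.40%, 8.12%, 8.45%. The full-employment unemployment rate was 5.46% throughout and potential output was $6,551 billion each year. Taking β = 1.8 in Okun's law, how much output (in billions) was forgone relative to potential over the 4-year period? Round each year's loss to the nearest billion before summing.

$1,566 billion

Year 1999: gap = -1.8 × (10.14 - 5.46) = -8.424%, loss ≈ 6551 × 8.424/100 ≈ 552.
Year 2000: gap = -1.8 × (8.4 - 5.46) = -5.292%, loss ≈ 6551 × 5.292/100 ≈ 347.
Year 2001: gap = -1.8 × (8.12 - 5.46) = -4.788%, loss ≈ 6551 × 4.788/100 ≈ 314.
Year 2002: gap = -1.8 × (8.45 - 5.46) = -5.382%, loss ≈ 6551 × 5.382/100 ≈ 353.
Total lost output = 552 + 347 + 314 + 353 = 1566 billion.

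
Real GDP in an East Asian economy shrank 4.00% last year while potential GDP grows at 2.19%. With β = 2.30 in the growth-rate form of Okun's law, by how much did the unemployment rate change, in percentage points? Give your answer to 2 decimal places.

Growth-rate Okun's law: g_Y = g_Y* - β × Δu, so Δu = (g_Y* - g_Y)/β.
Δu = (2.19 + 4)/2.30 = 6.19/2.30 = 2.69 percentage points.

2.69 percentage points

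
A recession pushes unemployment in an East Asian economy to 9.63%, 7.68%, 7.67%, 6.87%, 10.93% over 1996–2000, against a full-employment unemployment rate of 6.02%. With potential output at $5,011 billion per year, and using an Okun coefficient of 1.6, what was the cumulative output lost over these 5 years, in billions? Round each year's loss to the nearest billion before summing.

Year 1996: gap = -1.6 × (9.63 - 6.02) = -5.776%, loss ≈ 5011 × 5.776/100 ≈ 289.
Year 1997: gap = -1.6 × (7.68 - 6.02) = -2.656%, loss ≈ 5011 × 2.656/100 ≈ 133.
Year 1998: gap = -1.6 × (7.67 - 6.02) = -2.64%, loss ≈ 5011 × 2.64/100 ≈ 132.
Year 1999: gap = -1.6 × (6.87 - 6.02) = -1.36%, loss ≈ 5011 × 1.36/100 ≈ 68.
Year 2000: gap = -1.6 × (10.93 - 6.02) = -7.856%, loss ≈ 5011 × 7.856/100 ≈ 394.
Total lost output = 289 + 133 + 132 + 68 + 394 = 1016 billion.

$1,016 billion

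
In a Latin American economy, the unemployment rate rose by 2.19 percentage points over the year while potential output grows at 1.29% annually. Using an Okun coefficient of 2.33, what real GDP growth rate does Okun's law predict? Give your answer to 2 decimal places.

-3.81%

Growth-rate Okun's law: g_Y = g_Y* - β × Δu.
g_Y = 1.29 - 2.33 × (2.19) = 1.29 - 5.1027 = -3.8127%, i.e. -3.81% to 2 d.p.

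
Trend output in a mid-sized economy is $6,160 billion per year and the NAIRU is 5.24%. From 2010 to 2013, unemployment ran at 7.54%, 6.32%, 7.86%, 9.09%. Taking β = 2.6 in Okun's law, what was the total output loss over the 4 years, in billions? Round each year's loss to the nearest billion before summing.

Year 2010: gap = -2.6 × (7.54 - 5.24) = -5.98%, loss ≈ 6160 × 5.98/100 ≈ 368.
Year 2011: gap = -2.6 × (6.32 - 5.24) = -2.808%, loss ≈ 6160 × 2.808/100 ≈ 173.
Year 2012: gap = -2.6 × (7.86 - 5.24) = -6.812%, loss ≈ 6160 × 6.812/100 ≈ 420.
Year 2013: gap = -2.6 × (9.09 - 5.24) = -10.01%, loss ≈ 6160 × 10.01/100 ≈ 617.
Total lost output = 368 + 173 + 420 + 617 = 1578 billion.

$1,578 billion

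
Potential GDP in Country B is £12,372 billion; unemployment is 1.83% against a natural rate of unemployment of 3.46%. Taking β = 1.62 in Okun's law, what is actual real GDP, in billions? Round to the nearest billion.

Unemployment gap = 1.83 - 3.46 = -1.63 points, so the output gap is -1.62 × (-1.63) = 2.6406%.
Actual GDP = 12372 × (1 + 2.6406/100) = 12372 × 1.026406 ≈ 12699 billion.

£12,699 billion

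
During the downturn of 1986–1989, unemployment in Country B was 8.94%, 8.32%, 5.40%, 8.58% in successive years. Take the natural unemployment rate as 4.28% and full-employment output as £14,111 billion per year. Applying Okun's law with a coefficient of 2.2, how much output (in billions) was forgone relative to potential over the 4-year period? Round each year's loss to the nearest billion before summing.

Year 1986: gap = -2.2 × (8.94 - 4.28) = -10.252%, loss ≈ 14111 × 10.252/100 ≈ 1447.
Year 1987: gap = -2.2 × (8.32 - 4.28) = -8.888%, loss ≈ 14111 × 8.888/100 ≈ 1254.
Year 1988: gap = -2.2 × (5.4 - 4.28) = -2.464%, loss ≈ 14111 × 2.464/100 ≈ 348.
Year 1989: gap = -2.2 × (8.58 - 4.28) = -9.46%, loss ≈ 14111 × 9.46/100 ≈ 1335.
Total lost output = 1447 + 1254 + 348 + 1335 = 4384 billion.

£4,384 billion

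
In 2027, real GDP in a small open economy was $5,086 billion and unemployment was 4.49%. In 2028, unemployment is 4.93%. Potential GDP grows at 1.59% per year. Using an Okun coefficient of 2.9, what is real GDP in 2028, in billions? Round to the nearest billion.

Δu = 4.93 - 4.49 = 0.44 points.
Okun's law (growth form): g_Y = g_Y* - β × Δu = 1.59 - 2.9 × (0.44) = 1.59 - 1.276 = 0.314%.
Real GDP in the next year = 5086 × (1 + 0.314/100) = 5086 × 1.00314 ≈ 5102 billion.

$5,102 billion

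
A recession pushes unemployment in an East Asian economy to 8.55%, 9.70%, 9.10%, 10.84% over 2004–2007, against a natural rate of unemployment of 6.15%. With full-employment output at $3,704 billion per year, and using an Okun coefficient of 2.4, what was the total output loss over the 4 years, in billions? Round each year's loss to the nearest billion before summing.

Year 2004: gap = -2.4 × (8.55 - 6.15) = -5.76%, loss ≈ 3704 × 5.76/100 ≈ 213.
Year 2005: gap = -2.4 × (9.7 - 6.15) = -8.52%, loss ≈ 3704 × 8.52/100 ≈ 316.
Year 2006: gap = -2.4 × (9.1 - 6.15) = -7.08%, loss ≈ 3704 × 7.08/100 ≈ 262.
Year 2007: gap = -2.4 × (10.84 - 6.15) = -11.256%, loss ≈ 3704 × 11.256/100 ≈ 417.
Total lost output = 213 + 316 + 262 + 417 = 1208 billion.

$1,208 billion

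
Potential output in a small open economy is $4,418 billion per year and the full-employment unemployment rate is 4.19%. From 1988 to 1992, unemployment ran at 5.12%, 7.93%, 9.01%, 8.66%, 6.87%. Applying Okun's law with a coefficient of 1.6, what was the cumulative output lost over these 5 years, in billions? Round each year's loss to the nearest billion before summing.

Year 1988: gap = -1.6 × (5.12 - 4.19) = -1.488%, loss ≈ 4418 × 1.488/100 ≈ 66.
Year 1989: gap = -1.6 × (7.93 - 4.19) = -5.984%, loss ≈ 4418 × 5.984/100 ≈ 264.
Year 1990: gap = -1.6 × (9.01 - 4.19) = -7.712%, loss ≈ 4418 × 7.712/100 ≈ 341.
Year 1991: gap = -1.6 × (8.66 - 4.19) = -7.152%, loss ≈ 4418 × 7.152/100 ≈ 316.
Year 1992: gap = -1.6 × (6.87 - 4.19) = -4.288%, loss ≈ 4418 × 4.288/100 ≈ 189.
Total lost output = 66 + 264 + 341 + 316 + 189 = 1176 billion.

$1,176 billion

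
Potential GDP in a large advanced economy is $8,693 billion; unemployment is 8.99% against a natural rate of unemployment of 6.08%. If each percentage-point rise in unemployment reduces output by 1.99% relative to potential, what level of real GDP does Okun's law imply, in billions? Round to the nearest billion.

Unemployment gap = 8.99 - 6.08 = 2.91 points, so the output gap is -1.99 × 2.91 = -5.7909%.
Actual GDP = 8693 × (1 - 5.7909/100) = 8693 × 0.942091 ≈ 8190 billion.

$8,190 billion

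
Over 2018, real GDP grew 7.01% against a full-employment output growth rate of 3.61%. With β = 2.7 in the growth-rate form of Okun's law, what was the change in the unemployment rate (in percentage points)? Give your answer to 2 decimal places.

-1.26 percentage points

Growth-rate Okun's law: g_Y = g_Y* - β × Δu, so Δu = (g_Y* - g_Y)/β.
Δu = (3.61 - 7.01)/2.7 = -3.4/2.7 = -1.26 percentage points.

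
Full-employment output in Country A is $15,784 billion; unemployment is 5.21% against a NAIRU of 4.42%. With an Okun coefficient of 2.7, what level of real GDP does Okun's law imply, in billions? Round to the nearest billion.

$15,447 billion

Unemployment gap = 5.21 - 4.42 = 0.79 points, so the output gap is -2.7 × 0.79 = -2.133%.
Actual GDP = 15784 × (1 - 2.133/100) = 15784 × 0.97867 ≈ 15447 billion.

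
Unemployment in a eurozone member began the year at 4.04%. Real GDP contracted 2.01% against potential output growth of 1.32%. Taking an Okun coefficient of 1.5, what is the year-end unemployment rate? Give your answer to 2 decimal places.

Growth-rate Okun's law: g_Y = g_Y* - β × Δu, so Δu = (g_Y* - g_Y)/β.
Δu = (1.32 + 2.01)/1.5 = 3.33/1.5 = 2.22 percentage points.
Year-end unemployment = 4.04 + 2.22 = 6.26%.

6.26%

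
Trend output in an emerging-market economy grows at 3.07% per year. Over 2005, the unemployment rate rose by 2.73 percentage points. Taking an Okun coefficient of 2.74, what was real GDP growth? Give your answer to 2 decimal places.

-4.41%

Growth-rate Okun's law: g_Y = g_Y* - β × Δu.
g_Y = 3.07 - 2.74 × (2.73) = 3.07 - 7.4802 = -4.4102%, i.e. -4.41% to 2 d.p.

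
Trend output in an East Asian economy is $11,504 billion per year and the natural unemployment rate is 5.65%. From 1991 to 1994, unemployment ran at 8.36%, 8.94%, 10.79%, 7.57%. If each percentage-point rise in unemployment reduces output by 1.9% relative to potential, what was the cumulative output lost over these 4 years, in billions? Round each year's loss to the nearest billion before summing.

$2,854 billion

Year 1991: gap = -1.9 × (8.36 - 5.65) = -5.149%, loss ≈ 11504 × 5.149/100 ≈ 592.
Year 1992: gap = -1.9 × (8.94 - 5.65) = -6.251%, loss ≈ 11504 × 6.251/100 ≈ 719.
Year 1993: gap = -1.9 × (10.79 - 5.65) = -9.766%, loss ≈ 11504 × 9.766/100 ≈ 1123.
Year 1994: gap = -1.9 × (7.57 - 5.65) = -3.648%, loss ≈ 11504 × 3.648/100 ≈ 420.
Total lost output = 592 + 719 + 1123 + 420 = 2854 billion.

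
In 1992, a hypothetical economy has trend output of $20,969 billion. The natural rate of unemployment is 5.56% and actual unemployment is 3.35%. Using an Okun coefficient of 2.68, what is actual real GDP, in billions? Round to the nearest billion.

Unemployment gap = 3.35 - 5.56 = -2.21 points, so the output gap is -2.68 × (-2.21) = 5.9228%.
Actual GDP = 20969 × (1 + 5.9228/100) = 20969 × 1.059228 ≈ 22211 billion.

$22,211 billion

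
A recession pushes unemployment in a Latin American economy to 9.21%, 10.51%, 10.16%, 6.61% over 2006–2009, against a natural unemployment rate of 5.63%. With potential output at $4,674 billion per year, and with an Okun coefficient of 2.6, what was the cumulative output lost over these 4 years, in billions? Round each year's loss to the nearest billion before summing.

$1,698 billion

Year 2006: gap = -2.6 × (9.21 - 5.63) = -9.308%, loss ≈ 4674 × 9.308/100 ≈ 435.
Year 2007: gap = -2.6 × (10.51 - 5.63) = -12.688%, loss ≈ 4674 × 12.688/100 ≈ 593.
Year 2008: gap = -2.6 × (10.16 - 5.63) = -11.778%, loss ≈ 4674 × 11.778/100 ≈ 551.
Year 2009: gap = -2.6 × (6.61 - 5.63) = -2.548%, loss ≈ 4674 × 2.548/100 ≈ 119.
Total lost output = 435 + 593 + 551 + 119 = 1698 billion.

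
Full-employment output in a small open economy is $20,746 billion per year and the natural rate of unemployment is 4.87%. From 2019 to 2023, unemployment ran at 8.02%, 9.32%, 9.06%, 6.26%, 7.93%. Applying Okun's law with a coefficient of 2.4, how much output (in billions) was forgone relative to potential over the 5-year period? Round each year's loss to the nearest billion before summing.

$8,086 billion

Year 2019: gap = -2.4 × (8.02 - 4.87) = -7.56%, loss ≈ 20746 × 7.56/100 ≈ 1568.
Year 2020: gap = -2.4 × (9.32 - 4.87) = -10.68%, loss ≈ 20746 × 10.68/100 ≈ 2216.
Year 2021: gap = -2.4 × (9.06 - 4.87) = -10.056%, loss ≈ 20746 × 10.056/100 ≈ 2086.
Year 2022: gap = -2.4 × (6.26 - 4.87) = -3.336%, loss ≈ 20746 × 3.336/100 ≈ 692.
Year 2023: gap = -2.4 × (7.93 - 4.87) = -7.344%, loss ≈ 20746 × 7.344/100 ≈ 1524.
Total lost output = 1568 + 2216 + 2086 + 692 + 1524 = 8086 billion.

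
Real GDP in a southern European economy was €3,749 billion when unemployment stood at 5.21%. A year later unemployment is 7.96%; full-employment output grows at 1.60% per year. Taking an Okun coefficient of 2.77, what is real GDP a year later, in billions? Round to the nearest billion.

€3,523 billion

Δu = 7.96 - 5.21 = 2.75 points.
Okun's law (growth form): g_Y = g_Y* - β × Δu = 1.60 - 2.77 × (2.75) = 1.6 - 7.6175 = -6.0175%.
Real GDP in the next year = 3749 × (1 - 6.0175/100) = 3749 × 0.939825 ≈ 3523 billion.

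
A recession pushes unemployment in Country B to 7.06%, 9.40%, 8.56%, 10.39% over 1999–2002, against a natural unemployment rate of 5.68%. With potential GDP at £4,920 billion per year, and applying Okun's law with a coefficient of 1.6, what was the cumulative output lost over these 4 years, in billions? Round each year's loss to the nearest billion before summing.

£1,000 billion

Year 1999: gap = -1.6 × (7.06 - 5.68) = -2.208%, loss ≈ 4920 × 2.208/100 ≈ 109.
Year 2000: gap = -1.6 × (9.4 - 5.68) = -5.952%, loss ≈ 4920 × 5.952/100 ≈ 293.
Year 2001: gap = -1.6 × (8.56 - 5.68) = -4.608%, loss ≈ 4920 × 4.608/100 ≈ 227.
Year 2002: gap = -1.6 × (10.39 - 5.68) = -7.536%, loss ≈ 4920 × 7.536/100 ≈ 371.
Total lost output = 109 + 293 + 227 + 371 = 1000 billion.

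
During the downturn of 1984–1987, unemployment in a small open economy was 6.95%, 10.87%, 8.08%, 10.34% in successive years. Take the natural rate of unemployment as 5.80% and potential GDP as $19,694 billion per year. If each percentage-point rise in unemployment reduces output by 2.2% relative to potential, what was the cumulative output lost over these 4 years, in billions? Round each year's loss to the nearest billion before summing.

$5,650 billion

Year 1984: gap = -2.2 × (6.95 - 5.8) = -2.53%, loss ≈ 19694 × 2.53/100 ≈ 498.
Year 1985: gap = -2.2 × (10.87 - 5.8) = -11.154%, loss ≈ 19694 × 11.154/100 ≈ 2197.
Year 1986: gap = -2.2 × (8.08 - 5.8) = -5.016%, loss ≈ 19694 × 5.016/100 ≈ 988.
Year 1987: gap = -2.2 × (10.34 - 5.8) = -9.988%, loss ≈ 19694 × 9.988/100 ≈ 1967.
Total lost output = 498 + 2197 + 988 + 1967 = 5650 billion.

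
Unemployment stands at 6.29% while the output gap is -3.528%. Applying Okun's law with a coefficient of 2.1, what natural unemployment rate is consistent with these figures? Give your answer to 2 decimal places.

From Okun's law, u - u* = -(output gap)/β = -(-3.528)/2.1 = 1.68 points.
So u* = 6.29 - 1.68 = 4.61%.

4.61%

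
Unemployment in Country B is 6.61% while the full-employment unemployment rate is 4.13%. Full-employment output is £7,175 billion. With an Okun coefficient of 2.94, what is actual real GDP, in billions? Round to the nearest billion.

Unemployment gap = 6.61 - 4.13 = 2.48 points, so the output gap is -2.94 × 2.48 = -7.2912%.
Actual GDP = 7175 × (1 - 7.2912/100) = 7175 × 0.927088 ≈ 6652 billion.

£6,652 billion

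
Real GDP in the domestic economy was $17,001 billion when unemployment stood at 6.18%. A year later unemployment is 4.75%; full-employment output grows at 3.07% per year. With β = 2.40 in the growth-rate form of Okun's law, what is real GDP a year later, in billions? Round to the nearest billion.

$18,106 billion

Δu = 4.75 - 6.18 = -1.43 points.
Okun's law (growth form): g_Y = g_Y* - β × Δu = 3.07 - 2.40 × (-1.43) = 3.07 + 3.432 = 6.502%.
Real GDP in the next year = 17001 × (1 + 6.502/100) = 17001 × 1.06502 ≈ 18106 billion.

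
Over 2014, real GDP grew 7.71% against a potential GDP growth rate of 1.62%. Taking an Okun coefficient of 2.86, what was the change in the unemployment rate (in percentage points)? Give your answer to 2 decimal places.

-2.13 percentage points

Growth-rate Okun's law: g_Y = g_Y* - β × Δu, so Δu = (g_Y* - g_Y)/β.
Δu = (1.62 - 7.71)/2.86 = -6.09/2.86 = -2.13 percentage points.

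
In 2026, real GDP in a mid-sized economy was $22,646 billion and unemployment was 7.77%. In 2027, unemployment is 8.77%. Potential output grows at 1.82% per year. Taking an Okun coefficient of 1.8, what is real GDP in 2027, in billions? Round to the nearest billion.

Δu = 8.77 - 7.77 = 1 point.
Okun's law (growth form): g_Y = g_Y* - β × Δu = 1.82 - 1.8 × (1.00) = 1.82 - 1.8 = 0.02%.
Real GDP in the next year = 22646 × (1 + 0.02/100) = 22646 × 1.0002 ≈ 22651 billion.

$22,651 billion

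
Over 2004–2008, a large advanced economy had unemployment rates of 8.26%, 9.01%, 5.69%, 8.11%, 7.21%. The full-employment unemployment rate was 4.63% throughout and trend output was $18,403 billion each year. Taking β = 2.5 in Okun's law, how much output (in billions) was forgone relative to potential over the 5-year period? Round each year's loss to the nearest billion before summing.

$6,961 billion

Year 2004: gap = -2.5 × (8.26 - 4.63) = -9.075%, loss ≈ 18403 × 9.075/100 ≈ 1670.
Year 2005: gap = -2.5 × (9.01 - 4.63) = -10.95%, loss ≈ 18403 × 10.95/100 ≈ 2015.
Year 2006: gap = -2.5 × (5.69 - 4.63) = -2.65%, loss ≈ 18403 × 2.65/100 ≈ 488.
Year 2007: gap = -2.5 × (8.11 - 4.63) = -8.7%, loss ≈ 18403 × 8.7/100 ≈ 1601.
Year 2008: gap = -2.5 × (7.21 - 4.63) = -6.45%, loss ≈ 18403 × 6.45/100 ≈ 1187.
Total lost output = 1670 + 2015 + 488 + 1601 + 1187 = 6961 billion.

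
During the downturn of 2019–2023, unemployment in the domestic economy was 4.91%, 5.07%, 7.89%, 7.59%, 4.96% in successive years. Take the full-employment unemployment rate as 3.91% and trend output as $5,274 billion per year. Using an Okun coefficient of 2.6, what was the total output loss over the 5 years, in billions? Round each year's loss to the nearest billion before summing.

$1,491 billion

Year 2019: gap = -2.6 × (4.91 - 3.91) = -2.6%, loss ≈ 5274 × 2.6/100 ≈ 137.
Year 2020: gap = -2.6 × (5.07 - 3.91) = -3.016%, loss ≈ 5274 × 3.016/100 ≈ 159.
Year 2021: gap = -2.6 × (7.89 - 3.91) = -10.348%, loss ≈ 5274 × 10.348/100 ≈ 546.
Year 2022: gap = -2.6 × (7.59 - 3.91) = -9.568%, loss ≈ 5274 × 9.568/100 ≈ 505.
Year 2023: gap = -2.6 × (4.96 - 3.91) = -2.73%, loss ≈ 5274 × 2.73/100 ≈ 144.
Total lost output = 137 + 159 + 546 + 505 + 144 = 1491 billion.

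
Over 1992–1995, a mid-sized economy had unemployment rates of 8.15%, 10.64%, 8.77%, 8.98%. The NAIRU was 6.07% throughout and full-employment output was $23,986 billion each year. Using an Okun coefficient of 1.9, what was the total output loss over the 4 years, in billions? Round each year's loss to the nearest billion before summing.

$5,587 billion

Year 1992: gap = -1.9 × (8.15 - 6.07) = -3.952%, loss ≈ 23986 × 3.952/100 ≈ 948.
Year 1993: gap = -1.9 × (10.64 - 6.07) = -8.683%, loss ≈ 23986 × 8.683/100 ≈ 2083.
Year 1994: gap = -1.9 × (8.77 - 6.07) = -5.13%, loss ≈ 23986 × 5.13/100 ≈ 1230.
Year 1995: gap = -1.9 × (8.98 - 6.07) = -5.529%, loss ≈ 23986 × 5.529/100 ≈ 1326.
Total lost output = 948 + 2083 + 1230 + 1326 = 5587 billion.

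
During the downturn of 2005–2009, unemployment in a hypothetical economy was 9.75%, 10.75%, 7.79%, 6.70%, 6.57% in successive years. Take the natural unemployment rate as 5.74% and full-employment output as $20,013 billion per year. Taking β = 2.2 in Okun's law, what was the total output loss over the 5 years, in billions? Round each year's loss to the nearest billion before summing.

Year 2005: gap = -2.2 × (9.75 - 5.74) = -8.822%, loss ≈ 20013 × 8.822/100 ≈ 1766.
Year 2006: gap = -2.2 × (10.75 - 5.74) = -11.022%, loss ≈ 20013 × 11.022/100 ≈ 2206.
Year 2007: gap = -2.2 × (7.79 - 5.74) = -4.51%, loss ≈ 20013 × 4.51/100 ≈ 903.
Year 2008: gap = -2.2 × (6.7 - 5.74) = -2.112%, loss ≈ 20013 × 2.112/100 ≈ 423.
Year 2009: gap = -2.2 × (6.57 - 5.74) = -1.826%, loss ≈ 20013 × 1.826/100 ≈ 365.
Total lost output = 1766 + 2206 + 903 + 423 + 365 = 5663 billion.

$5,663 billion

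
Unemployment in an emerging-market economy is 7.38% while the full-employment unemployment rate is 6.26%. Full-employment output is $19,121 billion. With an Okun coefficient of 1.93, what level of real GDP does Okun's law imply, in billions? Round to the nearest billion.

$18,708 billion

Unemployment gap = 7.38 - 6.26 = 1.12 points, so the output gap is -1.93 × 1.12 = -2.1616%.
Actual GDP = 19121 × (1 - 2.1616/100) = 19121 × 0.978384 ≈ 18708 billion.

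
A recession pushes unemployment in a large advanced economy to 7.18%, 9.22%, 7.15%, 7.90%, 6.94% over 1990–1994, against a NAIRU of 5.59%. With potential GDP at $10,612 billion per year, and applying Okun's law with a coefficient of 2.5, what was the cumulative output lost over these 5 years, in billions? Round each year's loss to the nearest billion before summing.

Year 1990: gap = -2.5 × (7.18 - 5.59) = -3.975%, loss ≈ 10612 × 3.975/100 ≈ 422.
Year 1991: gap = -2.5 × (9.22 - 5.59) = -9.075%, loss ≈ 10612 × 9.075/100 ≈ 963.
Year 1992: gap = -2.5 × (7.15 - 5.59) = -3.9%, loss ≈ 10612 × 3.9/100 ≈ 414.
Year 1993: gap = -2.5 × (7.9 - 5.59) = -5.775%, loss ≈ 10612 × 5.775/100 ≈ 613.
Year 1994: gap = -2.5 × (6.94 - 5.59) = -3.375%, loss ≈ 10612 × 3.375/100 ≈ 358.
Total lost output = 422 + 963 + 414 + 613 + 358 = 2770 billion.

$2,770 billion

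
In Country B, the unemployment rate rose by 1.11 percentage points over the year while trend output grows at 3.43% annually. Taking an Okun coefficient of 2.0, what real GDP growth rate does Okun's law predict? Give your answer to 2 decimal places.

1.21%

Growth-rate Okun's law: g_Y = g_Y* - β × Δu.
g_Y = 3.43 - 2.0 × (1.11) = 3.43 - 2.22 = 1.21%, i.e. 1.21% to 2 d.p.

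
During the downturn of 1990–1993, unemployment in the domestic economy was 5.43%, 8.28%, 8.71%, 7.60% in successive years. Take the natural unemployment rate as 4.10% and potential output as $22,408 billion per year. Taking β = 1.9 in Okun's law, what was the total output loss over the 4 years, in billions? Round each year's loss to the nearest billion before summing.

Year 1990: gap = -1.9 × (5.43 - 4.1) = -2.527%, loss ≈ 22408 × 2.527/100 ≈ 566.
Year 1991: gap = -1.9 × (8.28 - 4.1) = -7.942%, loss ≈ 22408 × 7.942/100 ≈ 1780.
Year 1992: gap = -1.9 × (8.71 - 4.1) = -8.759%, loss ≈ 22408 × 8.759/100 ≈ 1963.
Year 1993: gap = -1.9 × (7.6 - 4.1) = -6.65%, loss ≈ 22408 × 6.65/100 ≈ 1490.
Total lost output = 566 + 1780 + 1963 + 1490 = 5799 billion.

$5,799 billion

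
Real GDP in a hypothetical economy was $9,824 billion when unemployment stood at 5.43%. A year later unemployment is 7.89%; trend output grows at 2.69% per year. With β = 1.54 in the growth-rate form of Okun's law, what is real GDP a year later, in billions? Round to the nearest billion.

$9,716 billion

Δu = 7.89 - 5.43 = 2.46 points.
Okun's law (growth form): g_Y = g_Y* - β × Δu = 2.69 - 1.54 × (2.46) = 2.69 - 3.7884 = -1.0984%.
Real GDP in the next year = 9824 × (1 - 1.0984/100) = 9824 × 0.989016 ≈ 9716 billion.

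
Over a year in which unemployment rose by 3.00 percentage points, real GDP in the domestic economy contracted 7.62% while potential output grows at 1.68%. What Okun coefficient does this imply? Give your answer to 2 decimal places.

β ≈ 3.10

Growth form: g_Y = g_Y* - β × Δu, so β = (g_Y* - g_Y)/Δu.
β = (1.68 + 7.62)/3.00 = 9.3/3.00 = 3.10.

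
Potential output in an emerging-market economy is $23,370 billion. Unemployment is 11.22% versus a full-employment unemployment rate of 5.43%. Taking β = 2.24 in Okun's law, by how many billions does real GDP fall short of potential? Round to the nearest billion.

$3,031 billion

Output gap = -2.24 × (11.22 - 5.43) = -2.24 × 5.79 = -12.9696%.
Actual GDP ≈ 23370 × 0.870304 ≈ 20339 billion, so the shortfall is 23370 - 20339 = 3031 billion.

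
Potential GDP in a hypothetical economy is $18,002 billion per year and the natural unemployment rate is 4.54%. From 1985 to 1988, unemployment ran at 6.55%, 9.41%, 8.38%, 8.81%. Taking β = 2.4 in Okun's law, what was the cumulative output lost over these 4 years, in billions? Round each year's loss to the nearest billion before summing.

Year 1985: gap = -2.4 × (6.55 - 4.54) = -4.824%, loss ≈ 18002 × 4.824/100 ≈ 868.
Year 1986: gap = -2.4 × (9.41 - 4.54) = -11.688%, loss ≈ 18002 × 11.688/100 ≈ 2104.
Year 1987: gap = -2.4 × (8.38 - 4.54) = -9.216%, loss ≈ 18002 × 9.216/100 ≈ 1659.
Year 1988: gap = -2.4 × (8.81 - 4.54) = -10.248%, loss ≈ 18002 × 10.248/100 ≈ 1845.
Total lost output = 868 + 2104 + 1659 + 1845 = 6476 billion.

$6,476 billion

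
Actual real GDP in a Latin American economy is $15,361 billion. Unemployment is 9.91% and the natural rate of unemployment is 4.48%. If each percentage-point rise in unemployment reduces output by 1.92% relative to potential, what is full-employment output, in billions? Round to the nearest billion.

$17,149 billion

Unemployment gap = 9.91 - 4.48 = 5.43 points, so output gap = -1.92 × 5.43 = -10.4256%.
Since Y = Y* × (1 + gap/100), Y* = 15361/0.895744 ≈ 17149 billion.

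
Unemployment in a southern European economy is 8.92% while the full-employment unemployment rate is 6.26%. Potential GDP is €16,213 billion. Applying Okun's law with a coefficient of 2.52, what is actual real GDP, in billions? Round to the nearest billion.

€15,126 billion

Unemployment gap = 8.92 - 6.26 = 2.66 points, so the output gap is -2.52 × 2.66 = -6.7032%.
Actual GDP = 16213 × (1 - 6.7032/100) = 16213 × 0.932968 ≈ 15126 billion.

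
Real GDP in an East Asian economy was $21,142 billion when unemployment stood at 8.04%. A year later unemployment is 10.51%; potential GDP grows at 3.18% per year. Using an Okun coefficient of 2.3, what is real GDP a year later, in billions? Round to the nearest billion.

$20,613 billion

Δu = 10.51 - 8.04 = 2.47 points.
Okun's law (growth form): g_Y = g_Y* - β × Δu = 3.18 - 2.3 × (2.47) = 3.18 - 5.681 = -2.501%.
Real GDP in the next year = 21142 × (1 - 2.501/100) = 21142 × 0.97499 ≈ 20613 billion.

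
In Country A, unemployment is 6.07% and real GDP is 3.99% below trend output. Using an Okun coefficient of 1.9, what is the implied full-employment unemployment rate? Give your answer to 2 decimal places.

3.97%

From Okun's law, u - u* = -(output gap)/β = -(-3.99)/1.9 = 2.1 points.
So u* = 6.07 - 2.1 = 3.97%.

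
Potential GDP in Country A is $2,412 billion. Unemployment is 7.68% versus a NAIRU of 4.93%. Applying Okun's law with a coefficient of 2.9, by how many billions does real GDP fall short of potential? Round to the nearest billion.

$192 billion

Output gap = -2.9 × (7.68 - 4.93) = -2.9 × 2.75 = -7.975%.
Actual GDP ≈ 2412 × 0.92025 ≈ 2220 billion, so the shortfall is 2412 - 2220 = 192 billion.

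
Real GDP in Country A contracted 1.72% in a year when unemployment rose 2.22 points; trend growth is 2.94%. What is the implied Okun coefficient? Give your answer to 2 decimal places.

Growth form: g_Y = g_Y* - β × Δu, so β = (g_Y* - g_Y)/Δu.
β = (2.94 + 1.72)/2.22 = 4.66/2.22 = 2.10.

β ≈ 2.10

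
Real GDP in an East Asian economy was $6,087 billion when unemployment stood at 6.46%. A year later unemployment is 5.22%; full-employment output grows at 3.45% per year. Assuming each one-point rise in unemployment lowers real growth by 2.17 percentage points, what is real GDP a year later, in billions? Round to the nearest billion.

$6,461 billion

Δu = 5.22 - 6.46 = -1.24 points.
Okun's law (growth form): g_Y = g_Y* - β × Δu = 3.45 - 2.17 × (-1.24) = 3.45 + 2.6908 = 6.1408%.
Real GDP in the next year = 6087 × (1 + 6.1408/100) = 6087 × 1.061408 ≈ 6461 billion.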